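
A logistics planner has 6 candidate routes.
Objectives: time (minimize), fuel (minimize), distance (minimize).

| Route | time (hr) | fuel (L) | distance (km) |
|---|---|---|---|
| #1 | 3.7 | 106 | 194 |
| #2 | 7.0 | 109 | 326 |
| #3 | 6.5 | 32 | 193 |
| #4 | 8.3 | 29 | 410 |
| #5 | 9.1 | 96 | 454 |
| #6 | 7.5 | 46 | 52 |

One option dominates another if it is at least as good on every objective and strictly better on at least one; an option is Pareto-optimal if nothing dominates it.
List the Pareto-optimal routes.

#1, #3, #4, #6

#1: not dominated (best time).
#2: dominated by #1 (time 3.7≤7.0, fuel 106≤109, distance 194≤326).
#3: not dominated.
#4: not dominated (best fuel).
#5: dominated by #3 (time 6.5≤9.1, fuel 32≤96, distance 193≤454).
#6: not dominated (best distance).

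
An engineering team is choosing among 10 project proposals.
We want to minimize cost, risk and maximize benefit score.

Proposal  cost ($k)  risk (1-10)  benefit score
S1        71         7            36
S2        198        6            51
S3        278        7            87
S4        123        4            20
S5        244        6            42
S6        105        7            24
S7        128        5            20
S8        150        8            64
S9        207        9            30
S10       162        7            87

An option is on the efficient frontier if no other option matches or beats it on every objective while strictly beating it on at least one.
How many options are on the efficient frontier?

S1: not dominated (best cost).
S2: not dominated.
S3: dominated by S10 (cost 162≤278, risk 7≤7, benefit score 87≥87).
S4: not dominated (best risk).
S5: dominated by S2 (cost 198≤244, risk 6≤6, benefit score 51≥42).
S6: dominated by S1 (cost 71≤105, risk 7≤7, benefit score 36≥24).
S7: dominated by S4 (cost 123≤128, risk 4≤5, benefit score 20≥20).
S8: not dominated.
S9: dominated by S1 (cost 71≤207, risk 7≤9, benefit score 36≥30).
S10: not dominated.
Pareto-optimal: S1, S2, S4, S8, S10 → 5.

5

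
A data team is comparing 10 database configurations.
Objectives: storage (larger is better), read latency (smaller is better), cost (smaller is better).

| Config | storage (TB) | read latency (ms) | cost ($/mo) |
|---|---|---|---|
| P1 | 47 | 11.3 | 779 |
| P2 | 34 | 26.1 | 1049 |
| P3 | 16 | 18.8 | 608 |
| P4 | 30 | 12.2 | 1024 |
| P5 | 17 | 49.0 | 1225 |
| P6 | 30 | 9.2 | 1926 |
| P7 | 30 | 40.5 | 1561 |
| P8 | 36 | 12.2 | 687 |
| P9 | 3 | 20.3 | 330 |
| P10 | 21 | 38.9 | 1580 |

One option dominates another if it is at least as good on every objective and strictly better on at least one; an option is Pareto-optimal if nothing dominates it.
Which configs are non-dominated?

P1: not dominated (best storage).
P2: dominated by P1 (storage 47≥34, read latency 11.3≤26.1, cost 779≤1049).
P3: not dominated.
P4: dominated by P1 (storage 47≥30, read latency 11.3≤12.2, cost 779≤1024).
P5: dominated by P1 (storage 47≥17, read latency 11.3≤49.0, cost 779≤1225).
P6: not dominated (best read latency).
P7: dominated by P1 (storage 47≥30, read latency 11.3≤40.5, cost 779≤1561).
P8: not dominated.
P9: not dominated (best cost).
P10: dominated by P1 (storage 47≥21, read latency 11.3≤38.9, cost 779≤1580).

P1, P3, P6, P8, P9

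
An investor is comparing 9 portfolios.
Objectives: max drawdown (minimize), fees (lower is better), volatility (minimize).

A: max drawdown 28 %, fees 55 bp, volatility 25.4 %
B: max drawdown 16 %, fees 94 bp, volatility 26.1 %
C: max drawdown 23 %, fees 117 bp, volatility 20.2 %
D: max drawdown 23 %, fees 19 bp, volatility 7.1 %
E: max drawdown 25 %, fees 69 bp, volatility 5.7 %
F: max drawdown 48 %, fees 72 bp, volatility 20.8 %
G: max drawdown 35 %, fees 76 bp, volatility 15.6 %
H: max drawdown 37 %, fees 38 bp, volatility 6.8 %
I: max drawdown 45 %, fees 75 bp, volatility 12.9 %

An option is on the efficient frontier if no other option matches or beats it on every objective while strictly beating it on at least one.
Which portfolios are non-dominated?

B, D, E, H

A: dominated by D (max drawdown 23≤28, fees 19≤55, volatility 7.1≤25.4).
B: not dominated (best max drawdown).
C: dominated by D (max drawdown 23≤23, fees 19≤117, volatility 7.1≤20.2).
D: not dominated (best fees).
E: not dominated (best volatility).
F: dominated by D (max drawdown 23≤48, fees 19≤72, volatility 7.1≤20.8).
G: dominated by D (max drawdown 23≤35, fees 19≤76, volatility 7.1≤15.6).
H: not dominated.
I: dominated by D (max drawdown 23≤45, fees 19≤75, volatility 7.1≤12.9).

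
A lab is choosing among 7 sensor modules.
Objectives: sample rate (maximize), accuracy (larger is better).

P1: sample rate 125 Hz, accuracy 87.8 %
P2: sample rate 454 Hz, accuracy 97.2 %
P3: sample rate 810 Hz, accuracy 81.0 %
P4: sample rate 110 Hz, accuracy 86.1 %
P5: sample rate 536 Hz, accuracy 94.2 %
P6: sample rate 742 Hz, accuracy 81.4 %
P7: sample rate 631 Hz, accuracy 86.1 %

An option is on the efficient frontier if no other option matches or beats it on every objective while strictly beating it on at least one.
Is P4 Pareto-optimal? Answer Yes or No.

P1 vs P4: sample rate 125≥110, accuracy 87.8≥86.1 — P1 is at least as good on every objective and strictly better on at least one, so P1 dominates P4.

No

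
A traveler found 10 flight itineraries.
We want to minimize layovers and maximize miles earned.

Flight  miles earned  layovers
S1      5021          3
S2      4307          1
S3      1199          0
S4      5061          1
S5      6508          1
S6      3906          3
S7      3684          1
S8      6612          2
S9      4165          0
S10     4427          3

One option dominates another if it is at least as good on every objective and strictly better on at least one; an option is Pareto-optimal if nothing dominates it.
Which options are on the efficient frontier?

S5, S8, S9

S1: dominated by S4 (miles earned 5061≥5021, layovers 1≤3).
S2: dominated by S4 (miles earned 5061≥4307, layovers 1≤1).
S3: dominated by S9 (miles earned 4165≥1199, layovers 0≤0).
S4: dominated by S5 (miles earned 6508≥5061, layovers 1≤1).
S5: not dominated.
S6: dominated by S1 (miles earned 5021≥3906, layovers 3≤3).
S7: dominated by S2 (miles earned 4307≥3684, layovers 1≤1).
S8: not dominated (best miles earned).
S9: not dominated.
S10: dominated by S1 (miles earned 5021≥4427, layovers 3≤3).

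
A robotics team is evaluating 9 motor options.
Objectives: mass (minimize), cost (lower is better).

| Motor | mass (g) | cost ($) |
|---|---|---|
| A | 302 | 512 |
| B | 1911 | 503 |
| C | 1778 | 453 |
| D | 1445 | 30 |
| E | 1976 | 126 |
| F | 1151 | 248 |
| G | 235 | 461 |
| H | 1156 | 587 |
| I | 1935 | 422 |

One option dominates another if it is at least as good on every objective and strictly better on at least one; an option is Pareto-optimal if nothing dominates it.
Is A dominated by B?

B vs A: B is worse on mass (1911 vs 302), so it does not dominate A.

No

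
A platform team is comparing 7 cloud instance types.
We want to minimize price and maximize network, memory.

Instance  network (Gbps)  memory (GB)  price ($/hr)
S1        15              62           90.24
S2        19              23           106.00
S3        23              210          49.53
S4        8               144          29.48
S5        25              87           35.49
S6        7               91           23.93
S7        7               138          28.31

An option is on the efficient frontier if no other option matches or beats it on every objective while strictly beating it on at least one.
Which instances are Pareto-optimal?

S1: dominated by S3 (network 23≥15, memory 210≥62, price 49.53≤90.24).
S2: dominated by S3 (network 23≥19, memory 210≥23, price 49.53≤106.00).
S3: not dominated (best memory).
S4: not dominated.
S5: not dominated (best network).
S6: not dominated (best price).
S7: not dominated.

S3, S4, S5, S6, S7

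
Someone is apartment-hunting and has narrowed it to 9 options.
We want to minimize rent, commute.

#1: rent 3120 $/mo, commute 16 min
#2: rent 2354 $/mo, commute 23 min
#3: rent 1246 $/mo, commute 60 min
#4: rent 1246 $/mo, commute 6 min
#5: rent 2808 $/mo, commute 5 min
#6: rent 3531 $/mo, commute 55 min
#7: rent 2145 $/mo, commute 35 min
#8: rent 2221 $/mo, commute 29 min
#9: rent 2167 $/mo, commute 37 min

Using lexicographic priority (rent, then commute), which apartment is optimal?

#4

First minimize rent: best is 1246, kept {#3, #4}.
Then minimize commute: best is 6, kept {#4}.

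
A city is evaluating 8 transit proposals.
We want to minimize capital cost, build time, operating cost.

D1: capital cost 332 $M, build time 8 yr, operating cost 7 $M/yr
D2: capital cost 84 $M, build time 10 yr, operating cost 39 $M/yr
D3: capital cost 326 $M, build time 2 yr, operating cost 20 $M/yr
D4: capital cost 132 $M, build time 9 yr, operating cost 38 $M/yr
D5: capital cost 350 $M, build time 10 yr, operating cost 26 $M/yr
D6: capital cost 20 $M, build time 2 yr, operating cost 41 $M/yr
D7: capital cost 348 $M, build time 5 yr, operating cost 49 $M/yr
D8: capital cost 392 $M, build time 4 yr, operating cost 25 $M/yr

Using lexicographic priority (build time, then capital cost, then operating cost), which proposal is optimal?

First minimize build time: best is 2, kept {D3, D6}.
Then minimize capital cost: best is 20, kept {D6}.

D6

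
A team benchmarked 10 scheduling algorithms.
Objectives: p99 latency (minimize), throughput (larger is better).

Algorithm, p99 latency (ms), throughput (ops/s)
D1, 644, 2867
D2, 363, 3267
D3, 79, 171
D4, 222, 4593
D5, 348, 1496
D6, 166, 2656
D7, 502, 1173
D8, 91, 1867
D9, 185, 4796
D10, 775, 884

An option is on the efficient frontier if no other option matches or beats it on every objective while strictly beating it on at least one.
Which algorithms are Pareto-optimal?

D1: dominated by D2 (p99 latency 363≤644, throughput 3267≥2867).
D2: dominated by D4 (p99 latency 222≤363, throughput 4593≥3267).
D3: not dominated (best p99 latency).
D4: dominated by D9 (p99 latency 185≤222, throughput 4796≥4593).
D5: dominated by D4 (p99 latency 222≤348, throughput 4593≥1496).
D6: not dominated.
D7: dominated by D2 (p99 latency 363≤502, throughput 3267≥1173).
D8: not dominated.
D9: not dominated (best throughput).
D10: dominated by D1 (p99 latency 644≤775, throughput 2867≥884).

D3, D6, D8, D9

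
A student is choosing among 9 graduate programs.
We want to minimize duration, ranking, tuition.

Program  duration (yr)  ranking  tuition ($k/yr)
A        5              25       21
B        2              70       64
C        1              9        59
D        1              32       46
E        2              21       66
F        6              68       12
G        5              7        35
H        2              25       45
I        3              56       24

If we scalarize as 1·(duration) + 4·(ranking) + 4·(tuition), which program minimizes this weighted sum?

G

A: 1·5 + 4·25 + 4·21 = 189
B: 1·2 + 4·70 + 4·64 = 538
C: 1·1 + 4·9 + 4·59 = 273
D: 1·1 + 4·32 + 4·46 = 313
E: 1·2 + 4·21 + 4·66 = 350
F: 1·6 + 4·68 + 4·12 = 326
G: 1·5 + 4·7 + 4·35 = 173
H: 1·2 + 4·25 + 4·45 = 282
I: 1·3 + 4·56 + 4·24 = 323
Lowest: G at 173.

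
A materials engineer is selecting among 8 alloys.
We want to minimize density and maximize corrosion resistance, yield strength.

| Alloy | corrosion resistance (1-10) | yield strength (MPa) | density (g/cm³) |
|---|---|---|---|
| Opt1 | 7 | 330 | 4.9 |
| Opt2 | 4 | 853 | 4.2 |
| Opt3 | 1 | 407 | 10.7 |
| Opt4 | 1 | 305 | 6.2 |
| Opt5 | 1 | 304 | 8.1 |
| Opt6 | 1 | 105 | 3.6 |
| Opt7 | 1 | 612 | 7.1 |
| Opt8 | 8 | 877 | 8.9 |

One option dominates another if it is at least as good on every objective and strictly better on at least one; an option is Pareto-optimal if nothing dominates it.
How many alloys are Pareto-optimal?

Opt1: not dominated.
Opt2: not dominated.
Opt3: dominated by Opt2 (corrosion resistance 4≥1, yield strength 853≥407, density 4.2≤10.7).
Opt4: dominated by Opt1 (corrosion resistance 7≥1, yield strength 330≥305, density 4.9≤6.2).
Opt5: dominated by Opt1 (corrosion resistance 7≥1, yield strength 330≥304, density 4.9≤8.1).
Opt6: not dominated (best density).
Opt7: dominated by Opt2 (corrosion resistance 4≥1, yield strength 853≥612, density 4.2≤7.1).
Opt8: not dominated (best corrosion resistance).
Pareto-optimal: Opt1, Opt2, Opt6, Opt8 → 4.

4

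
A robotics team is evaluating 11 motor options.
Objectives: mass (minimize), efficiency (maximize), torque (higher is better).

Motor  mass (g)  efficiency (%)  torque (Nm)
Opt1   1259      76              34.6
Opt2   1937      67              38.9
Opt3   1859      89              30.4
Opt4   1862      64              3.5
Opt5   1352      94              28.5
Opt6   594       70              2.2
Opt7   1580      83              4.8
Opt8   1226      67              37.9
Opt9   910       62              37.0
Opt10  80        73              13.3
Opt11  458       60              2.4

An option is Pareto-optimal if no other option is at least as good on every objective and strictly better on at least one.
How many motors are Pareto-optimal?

7

Opt1: not dominated.
Opt2: not dominated (best torque).
Opt3: not dominated.
Opt4: dominated by Opt1 (mass 1259≤1862, efficiency 76≥64, torque 34.6≥3.5).
Opt5: not dominated (best efficiency).
Opt6: dominated by Opt10 (mass 80≤594, efficiency 73≥70, torque 13.3≥2.2).
Opt7: dominated by Opt5 (mass 1352≤1580, efficiency 94≥83, torque 28.5≥4.8).
Opt8: not dominated.
Opt9: not dominated.
Opt10: not dominated (best mass).
Opt11: dominated by Opt10 (mass 80≤458, efficiency 73≥60, torque 13.3≥2.4).
Pareto-optimal: Opt1, Opt2, Opt3, Opt5, Opt8, Opt9, Opt10 → 7.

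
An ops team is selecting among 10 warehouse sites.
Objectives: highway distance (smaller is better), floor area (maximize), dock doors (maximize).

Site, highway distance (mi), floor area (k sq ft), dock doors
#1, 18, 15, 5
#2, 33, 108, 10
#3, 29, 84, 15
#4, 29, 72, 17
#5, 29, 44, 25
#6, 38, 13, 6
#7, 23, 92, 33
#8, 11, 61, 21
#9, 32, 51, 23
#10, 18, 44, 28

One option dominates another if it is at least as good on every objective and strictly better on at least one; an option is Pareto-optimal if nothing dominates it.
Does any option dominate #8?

#1: worse on highway distance (18 vs 11).
#2: worse on highway distance (33 vs 11).
#3: worse on highway distance (29 vs 11).
#4: worse on highway distance (29 vs 11).
#5: worse on highway distance (29 vs 11).
#6: worse on highway distance (38 vs 11).
#7: worse on highway distance (23 vs 11).
#9: worse on highway distance (32 vs 11).
#10: worse on highway distance (18 vs 11).
No option is at least as good as #8 on every objective and strictly better on one.

No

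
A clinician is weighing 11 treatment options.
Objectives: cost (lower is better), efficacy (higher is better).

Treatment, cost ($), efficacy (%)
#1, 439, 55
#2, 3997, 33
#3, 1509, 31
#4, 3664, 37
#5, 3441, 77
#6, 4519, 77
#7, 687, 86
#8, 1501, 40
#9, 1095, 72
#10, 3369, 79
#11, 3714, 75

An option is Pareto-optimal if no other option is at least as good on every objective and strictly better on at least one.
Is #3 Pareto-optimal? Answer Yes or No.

No

#1 vs #3: cost 439≤1509, efficacy 55≥31 — #1 is at least as good on every objective and strictly better on at least one, so #1 dominates #3.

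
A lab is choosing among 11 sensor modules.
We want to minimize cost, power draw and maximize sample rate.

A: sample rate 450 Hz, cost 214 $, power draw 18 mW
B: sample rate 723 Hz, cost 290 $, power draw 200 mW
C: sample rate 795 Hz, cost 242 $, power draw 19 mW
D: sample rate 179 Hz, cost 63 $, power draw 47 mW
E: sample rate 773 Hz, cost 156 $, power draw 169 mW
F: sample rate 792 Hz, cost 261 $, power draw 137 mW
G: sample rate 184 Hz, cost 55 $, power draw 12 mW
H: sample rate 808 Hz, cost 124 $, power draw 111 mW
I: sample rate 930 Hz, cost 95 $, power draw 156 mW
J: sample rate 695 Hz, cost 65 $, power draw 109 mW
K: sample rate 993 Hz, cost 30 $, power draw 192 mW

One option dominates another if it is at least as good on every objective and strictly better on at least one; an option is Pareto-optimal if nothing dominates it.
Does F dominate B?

Yes

F vs B: sample rate 792≥723, cost 261≤290, power draw 137≤200 — F is at least as good on every objective with at least one strict improvement.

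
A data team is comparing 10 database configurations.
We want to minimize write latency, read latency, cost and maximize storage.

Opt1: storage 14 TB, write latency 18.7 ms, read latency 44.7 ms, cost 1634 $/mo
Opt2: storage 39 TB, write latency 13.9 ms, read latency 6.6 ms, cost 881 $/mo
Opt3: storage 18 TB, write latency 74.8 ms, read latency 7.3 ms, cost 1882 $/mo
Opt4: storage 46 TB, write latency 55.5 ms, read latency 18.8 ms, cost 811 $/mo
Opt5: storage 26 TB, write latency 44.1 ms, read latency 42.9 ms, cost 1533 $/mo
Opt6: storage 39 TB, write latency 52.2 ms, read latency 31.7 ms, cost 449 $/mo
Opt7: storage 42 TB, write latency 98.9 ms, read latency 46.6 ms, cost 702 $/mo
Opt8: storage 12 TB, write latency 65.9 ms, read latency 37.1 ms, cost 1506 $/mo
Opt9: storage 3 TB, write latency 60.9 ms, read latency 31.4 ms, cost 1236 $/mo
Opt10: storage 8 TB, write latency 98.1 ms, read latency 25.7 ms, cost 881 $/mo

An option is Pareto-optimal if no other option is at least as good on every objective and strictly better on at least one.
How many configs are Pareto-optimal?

Opt1: dominated by Opt2 (storage 39≥14, write latency 13.9≤18.7, read latency 6.6≤44.7, cost 881≤1634).
Opt2: not dominated (best write latency).
Opt3: dominated by Opt2 (storage 39≥18, write latency 13.9≤74.8, read latency 6.6≤7.3, cost 881≤1882).
Opt4: not dominated (best storage).
Opt5: dominated by Opt2 (storage 39≥26, write latency 13.9≤44.1, read latency 6.6≤42.9, cost 881≤1533).
Opt6: not dominated (best cost).
Opt7: not dominated.
Opt8: dominated by Opt2 (storage 39≥12, write latency 13.9≤65.9, read latency 6.6≤37.1, cost 881≤1506).
Opt9: dominated by Opt2 (storage 39≥3, write latency 13.9≤60.9, read latency 6.6≤31.4, cost 881≤1236).
Opt10: dominated by Opt2 (storage 39≥8, write latency 13.9≤98.1, read latency 6.6≤25.7, cost 881≤881).
Pareto-optimal: Opt2, Opt4, Opt6, Opt7 → 4.

4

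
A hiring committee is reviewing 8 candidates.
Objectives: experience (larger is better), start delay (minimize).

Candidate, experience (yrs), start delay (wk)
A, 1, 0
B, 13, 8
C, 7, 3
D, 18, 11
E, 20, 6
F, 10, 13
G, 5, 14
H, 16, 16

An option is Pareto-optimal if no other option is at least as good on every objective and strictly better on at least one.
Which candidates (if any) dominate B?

E

E: experience 20≥13, start delay 6≤8 — dominates B.
Others (A, C, D, F, G, H) are each worse than B on at least one objective.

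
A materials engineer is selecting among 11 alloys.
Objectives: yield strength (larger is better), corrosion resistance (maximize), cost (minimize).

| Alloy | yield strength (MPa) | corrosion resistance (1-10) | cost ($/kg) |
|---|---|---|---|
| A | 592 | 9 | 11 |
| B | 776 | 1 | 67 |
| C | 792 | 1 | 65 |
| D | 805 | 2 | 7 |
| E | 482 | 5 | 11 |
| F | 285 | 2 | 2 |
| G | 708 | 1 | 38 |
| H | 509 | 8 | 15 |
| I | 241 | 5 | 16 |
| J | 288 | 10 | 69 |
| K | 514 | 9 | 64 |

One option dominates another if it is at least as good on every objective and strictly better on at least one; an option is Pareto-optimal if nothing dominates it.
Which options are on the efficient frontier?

A, D, F, J

A: not dominated.
B: dominated by C (yield strength 792≥776, corrosion resistance 1≥1, cost 65≤67).
C: dominated by D (yield strength 805≥792, corrosion resistance 2≥1, cost 7≤65).
D: not dominated (best yield strength).
E: dominated by A (yield strength 592≥482, corrosion resistance 9≥5, cost 11≤11).
F: not dominated (best cost).
G: dominated by D (yield strength 805≥708, corrosion resistance 2≥1, cost 7≤38).
H: dominated by A (yield strength 592≥509, corrosion resistance 9≥8, cost 11≤15).
I: dominated by A (yield strength 592≥241, corrosion resistance 9≥5, cost 11≤16).
J: not dominated (best corrosion resistance).
K: dominated by A (yield strength 592≥514, corrosion resistance 9≥9, cost 11≤64).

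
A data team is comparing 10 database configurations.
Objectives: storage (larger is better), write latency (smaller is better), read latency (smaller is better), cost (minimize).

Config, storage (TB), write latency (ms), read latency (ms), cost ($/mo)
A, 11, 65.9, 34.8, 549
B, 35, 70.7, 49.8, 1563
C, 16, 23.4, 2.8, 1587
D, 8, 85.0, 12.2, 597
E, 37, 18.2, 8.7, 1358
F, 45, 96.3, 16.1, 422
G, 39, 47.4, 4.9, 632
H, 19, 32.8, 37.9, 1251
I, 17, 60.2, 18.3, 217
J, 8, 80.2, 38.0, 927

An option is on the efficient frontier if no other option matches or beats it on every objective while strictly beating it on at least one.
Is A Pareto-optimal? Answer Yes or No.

I vs A: storage 17≥11, write latency 60.2≤65.9, read latency 18.3≤34.8, cost 217≤549 — I is at least as good on every objective and strictly better on at least one, so I dominates A.

No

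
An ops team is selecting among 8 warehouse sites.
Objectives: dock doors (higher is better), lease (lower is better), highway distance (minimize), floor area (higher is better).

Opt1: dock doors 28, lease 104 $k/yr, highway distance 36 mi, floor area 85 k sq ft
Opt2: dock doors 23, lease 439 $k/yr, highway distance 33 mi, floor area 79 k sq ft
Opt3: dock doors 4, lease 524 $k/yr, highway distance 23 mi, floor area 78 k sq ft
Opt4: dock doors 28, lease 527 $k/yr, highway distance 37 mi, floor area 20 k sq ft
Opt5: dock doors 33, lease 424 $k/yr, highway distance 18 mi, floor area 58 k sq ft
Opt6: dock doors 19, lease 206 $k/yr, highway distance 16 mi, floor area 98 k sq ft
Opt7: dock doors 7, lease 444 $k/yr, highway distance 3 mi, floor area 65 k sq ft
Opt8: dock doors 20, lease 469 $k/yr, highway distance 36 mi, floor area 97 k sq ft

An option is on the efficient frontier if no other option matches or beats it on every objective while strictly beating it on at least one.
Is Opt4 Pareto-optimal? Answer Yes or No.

No

Opt1 vs Opt4: dock doors 28≥28, lease 104≤527, highway distance 36≤37, floor area 85≥20 — Opt1 is at least as good on every objective and strictly better on at least one, so Opt1 dominates Opt4.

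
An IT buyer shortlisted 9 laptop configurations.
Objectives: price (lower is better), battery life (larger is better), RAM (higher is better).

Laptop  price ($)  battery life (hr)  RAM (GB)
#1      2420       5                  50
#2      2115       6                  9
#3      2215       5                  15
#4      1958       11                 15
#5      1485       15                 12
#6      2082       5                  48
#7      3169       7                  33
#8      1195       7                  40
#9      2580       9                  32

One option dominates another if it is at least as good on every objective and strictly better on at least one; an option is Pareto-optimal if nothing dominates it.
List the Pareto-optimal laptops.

#1, #4, #5, #6, #8, #9

#1: not dominated (best RAM).
#2: dominated by #4 (price 1958≤2115, battery life 11≥6, RAM 15≥9).
#3: dominated by #4 (price 1958≤2215, battery life 11≥5, RAM 15≥15).
#4: not dominated.
#5: not dominated (best battery life).
#6: not dominated.
#7: dominated by #8 (price 1195≤3169, battery life 7≥7, RAM 40≥33).
#8: not dominated (best price).
#9: not dominated.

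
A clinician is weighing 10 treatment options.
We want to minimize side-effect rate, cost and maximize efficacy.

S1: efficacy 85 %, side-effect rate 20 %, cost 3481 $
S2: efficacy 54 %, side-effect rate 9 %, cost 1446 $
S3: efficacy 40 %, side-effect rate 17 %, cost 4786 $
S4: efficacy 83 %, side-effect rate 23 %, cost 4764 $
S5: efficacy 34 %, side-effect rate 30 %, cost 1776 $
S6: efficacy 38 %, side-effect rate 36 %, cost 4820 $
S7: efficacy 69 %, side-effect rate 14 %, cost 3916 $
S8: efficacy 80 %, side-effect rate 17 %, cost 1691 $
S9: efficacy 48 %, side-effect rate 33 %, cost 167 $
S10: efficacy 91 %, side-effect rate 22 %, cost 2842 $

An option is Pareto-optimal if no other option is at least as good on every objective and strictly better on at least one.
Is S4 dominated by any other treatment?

S1 vs S4: efficacy 85≥83, side-effect rate 20≤23, cost 3481≤4764 — S1 is at least as good on every objective and strictly better on at least one, so S1 dominates S4.

Yes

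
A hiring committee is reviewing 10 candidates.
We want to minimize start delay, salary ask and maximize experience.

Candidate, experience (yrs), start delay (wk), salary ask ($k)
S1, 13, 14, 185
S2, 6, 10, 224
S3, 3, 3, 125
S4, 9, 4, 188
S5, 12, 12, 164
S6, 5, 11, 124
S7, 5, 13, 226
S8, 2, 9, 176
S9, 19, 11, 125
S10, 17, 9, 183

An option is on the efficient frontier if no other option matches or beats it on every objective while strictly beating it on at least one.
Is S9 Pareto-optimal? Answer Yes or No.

S1: worse on experience (13 vs 19).
S2: worse on experience (6 vs 19).
S3: worse on experience (3 vs 19).
S4: worse on experience (9 vs 19).
S5: worse on experience (12 vs 19).
S6: worse on experience (5 vs 19).
S7: worse on experience (5 vs 19).
S8: worse on experience (2 vs 19).
S10: worse on experience (17 vs 19).
No option is at least as good as S9 on every objective and strictly better on one.

Yes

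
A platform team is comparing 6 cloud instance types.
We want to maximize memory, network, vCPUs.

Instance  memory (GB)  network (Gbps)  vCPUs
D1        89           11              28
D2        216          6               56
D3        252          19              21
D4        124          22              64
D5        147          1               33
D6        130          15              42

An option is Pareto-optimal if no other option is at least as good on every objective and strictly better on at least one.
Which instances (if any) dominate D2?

D1: worse on memory (89 vs 216).
D3: worse on vCPUs (21 vs 56).
D4: worse on memory (124 vs 216).
D5: worse on memory (147 vs 216).
D6: worse on memory (130 vs 216).
No option dominates D2.

none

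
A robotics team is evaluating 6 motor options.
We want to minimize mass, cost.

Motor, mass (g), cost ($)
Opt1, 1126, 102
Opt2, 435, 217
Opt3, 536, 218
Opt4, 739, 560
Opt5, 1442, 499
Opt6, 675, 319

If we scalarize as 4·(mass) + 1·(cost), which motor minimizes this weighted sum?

Opt2

Opt1: 4·1126 + 1·102 = 4606
Opt2: 4·435 + 1·217 = 1957
Opt3: 4·536 + 1·218 = 2362
Opt4: 4·739 + 1·560 = 3516
Opt5: 4·1442 + 1·499 = 6267
Opt6: 4·675 + 1·319 = 3019
Lowest: Opt2 at 1957.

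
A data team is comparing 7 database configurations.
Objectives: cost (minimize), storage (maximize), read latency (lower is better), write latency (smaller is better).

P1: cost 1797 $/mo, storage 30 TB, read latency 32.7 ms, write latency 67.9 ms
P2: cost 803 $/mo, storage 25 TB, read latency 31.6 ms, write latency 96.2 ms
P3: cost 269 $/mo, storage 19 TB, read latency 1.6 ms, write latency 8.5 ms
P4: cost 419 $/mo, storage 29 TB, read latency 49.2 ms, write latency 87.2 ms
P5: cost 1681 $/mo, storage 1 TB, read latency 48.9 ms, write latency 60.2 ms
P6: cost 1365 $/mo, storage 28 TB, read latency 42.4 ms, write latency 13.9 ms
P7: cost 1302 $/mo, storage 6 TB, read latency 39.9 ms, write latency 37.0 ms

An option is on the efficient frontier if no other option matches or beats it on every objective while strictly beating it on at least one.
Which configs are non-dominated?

P1: not dominated (best storage).
P2: not dominated.
P3: not dominated (best cost).
P4: not dominated.
P5: dominated by P3 (cost 269≤1681, storage 19≥1, read latency 1.6≤48.9, write latency 8.5≤60.2).
P6: not dominated.
P7: dominated by P3 (cost 269≤1302, storage 19≥6, read latency 1.6≤39.9, write latency 8.5≤37.0).

P1, P2, P3, P4, P6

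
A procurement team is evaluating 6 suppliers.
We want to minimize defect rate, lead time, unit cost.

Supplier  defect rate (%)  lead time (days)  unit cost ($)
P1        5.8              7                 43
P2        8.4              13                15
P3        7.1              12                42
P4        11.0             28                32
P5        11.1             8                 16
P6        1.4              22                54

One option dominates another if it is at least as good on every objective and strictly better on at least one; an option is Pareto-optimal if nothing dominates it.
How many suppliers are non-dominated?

5

P1: not dominated (best lead time).
P2: not dominated (best unit cost).
P3: not dominated.
P4: dominated by P2 (defect rate 8.4≤11.0, lead time 13≤28, unit cost 15≤32).
P5: not dominated.
P6: not dominated (best defect rate).
Pareto-optimal: P1, P2, P3, P5, P6 → 5.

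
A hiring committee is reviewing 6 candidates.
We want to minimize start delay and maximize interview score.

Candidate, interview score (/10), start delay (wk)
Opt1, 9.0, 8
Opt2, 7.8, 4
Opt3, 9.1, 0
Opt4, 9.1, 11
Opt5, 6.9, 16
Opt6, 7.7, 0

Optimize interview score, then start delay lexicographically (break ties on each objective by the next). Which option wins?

First maximize interview score: best is 9.1, kept {Opt3, Opt4}.
Then minimize start delay: best is 0, kept {Opt3}.

Opt3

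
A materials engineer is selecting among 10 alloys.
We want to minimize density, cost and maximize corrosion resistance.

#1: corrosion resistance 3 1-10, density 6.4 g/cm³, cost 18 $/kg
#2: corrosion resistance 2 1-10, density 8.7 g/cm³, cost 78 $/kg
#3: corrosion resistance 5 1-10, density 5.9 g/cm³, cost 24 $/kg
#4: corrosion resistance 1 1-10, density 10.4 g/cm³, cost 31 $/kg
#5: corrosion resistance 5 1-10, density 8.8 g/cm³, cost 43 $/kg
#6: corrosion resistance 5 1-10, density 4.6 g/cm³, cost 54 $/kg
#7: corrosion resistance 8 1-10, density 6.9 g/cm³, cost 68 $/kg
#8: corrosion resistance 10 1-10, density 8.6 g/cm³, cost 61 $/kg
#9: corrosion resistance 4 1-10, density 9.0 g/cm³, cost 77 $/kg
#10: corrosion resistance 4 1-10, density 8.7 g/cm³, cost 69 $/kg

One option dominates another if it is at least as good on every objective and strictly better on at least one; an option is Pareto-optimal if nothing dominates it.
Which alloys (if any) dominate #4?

#1: corrosion resistance 3≥1, density 6.4≤10.4, cost 18≤31 — dominates #4.
#3: corrosion resistance 5≥1, density 5.9≤10.4, cost 24≤31 — dominates #4.
Others (#2, #5, #6, #7, #8, #9, #10) are each worse than #4 on at least one objective.

#1, #3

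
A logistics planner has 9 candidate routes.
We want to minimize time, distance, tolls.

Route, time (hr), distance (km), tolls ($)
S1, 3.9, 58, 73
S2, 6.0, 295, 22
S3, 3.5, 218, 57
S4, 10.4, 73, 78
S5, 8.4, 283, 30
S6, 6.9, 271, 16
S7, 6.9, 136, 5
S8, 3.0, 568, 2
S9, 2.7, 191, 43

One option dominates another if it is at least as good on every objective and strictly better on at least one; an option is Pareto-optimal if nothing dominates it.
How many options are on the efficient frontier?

5

S1: not dominated (best distance).
S2: not dominated.
S3: dominated by S9 (time 2.7≤3.5, distance 191≤218, tolls 43≤57).
S4: dominated by S1 (time 3.9≤10.4, distance 58≤73, tolls 73≤78).
S5: dominated by S6 (time 6.9≤8.4, distance 271≤283, tolls 16≤30).
S6: dominated by S7 (time 6.9≤6.9, distance 136≤271, tolls 5≤16).
S7: not dominated.
S8: not dominated (best tolls).
S9: not dominated (best time).
Pareto-optimal: S1, S2, S7, S8, S9 → 5.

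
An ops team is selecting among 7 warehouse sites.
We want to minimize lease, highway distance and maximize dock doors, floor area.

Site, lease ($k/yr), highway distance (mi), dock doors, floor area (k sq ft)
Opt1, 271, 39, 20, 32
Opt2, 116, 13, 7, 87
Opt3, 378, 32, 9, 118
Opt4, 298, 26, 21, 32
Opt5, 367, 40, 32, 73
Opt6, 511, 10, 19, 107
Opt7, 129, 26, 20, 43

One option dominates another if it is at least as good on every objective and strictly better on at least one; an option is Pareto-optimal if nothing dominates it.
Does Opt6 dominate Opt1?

Opt6 vs Opt1: Opt6 is worse on lease (511 vs 271), so it does not dominate Opt1.

No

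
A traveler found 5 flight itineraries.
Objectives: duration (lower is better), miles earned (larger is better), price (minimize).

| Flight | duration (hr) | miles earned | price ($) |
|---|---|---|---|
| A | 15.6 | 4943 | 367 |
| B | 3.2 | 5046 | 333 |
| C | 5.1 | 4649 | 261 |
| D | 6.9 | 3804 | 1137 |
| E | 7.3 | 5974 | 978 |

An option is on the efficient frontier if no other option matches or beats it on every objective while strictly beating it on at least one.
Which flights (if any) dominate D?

B: duration 3.2≤6.9, miles earned 5046≥3804, price 333≤1137 — dominates D.
C: duration 5.1≤6.9, miles earned 4649≥3804, price 261≤1137 — dominates D.
Others (A, E) are each worse than D on at least one objective.

B, C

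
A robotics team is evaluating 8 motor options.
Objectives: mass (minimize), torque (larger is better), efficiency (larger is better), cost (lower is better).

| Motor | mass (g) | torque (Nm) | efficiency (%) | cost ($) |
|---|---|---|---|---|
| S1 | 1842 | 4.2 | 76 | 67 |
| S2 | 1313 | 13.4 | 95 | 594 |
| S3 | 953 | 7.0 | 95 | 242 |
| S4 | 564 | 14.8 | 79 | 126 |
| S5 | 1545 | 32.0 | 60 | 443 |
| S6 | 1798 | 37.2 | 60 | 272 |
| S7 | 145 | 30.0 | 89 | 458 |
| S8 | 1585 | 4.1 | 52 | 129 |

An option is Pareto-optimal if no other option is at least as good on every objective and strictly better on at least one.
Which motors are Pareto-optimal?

S1, S2, S3, S4, S5, S6, S7

S1: not dominated (best cost).
S2: not dominated.
S3: not dominated.
S4: not dominated.
S5: not dominated.
S6: not dominated (best torque).
S7: not dominated (best mass).
S8: dominated by S4 (mass 564≤1585, torque 14.8≥4.1, efficiency 79≥52, cost 126≤129).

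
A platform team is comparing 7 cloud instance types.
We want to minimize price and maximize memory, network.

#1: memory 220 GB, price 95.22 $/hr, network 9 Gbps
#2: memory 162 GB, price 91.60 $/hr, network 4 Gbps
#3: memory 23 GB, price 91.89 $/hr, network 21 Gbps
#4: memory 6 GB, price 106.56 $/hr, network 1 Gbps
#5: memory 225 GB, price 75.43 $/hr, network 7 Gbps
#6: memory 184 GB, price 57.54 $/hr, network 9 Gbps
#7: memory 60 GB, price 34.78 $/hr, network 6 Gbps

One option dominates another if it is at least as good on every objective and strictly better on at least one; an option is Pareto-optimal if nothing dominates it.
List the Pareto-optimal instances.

#1: not dominated.
#2: dominated by #5 (memory 225≥162, price 75.43≤91.60, network 7≥4).
#3: not dominated (best network).
#4: dominated by #1 (memory 220≥6, price 95.22≤106.56, network 9≥1).
#5: not dominated (best memory).
#6: not dominated.
#7: not dominated (best price).

#1, #3, #5, #6, #7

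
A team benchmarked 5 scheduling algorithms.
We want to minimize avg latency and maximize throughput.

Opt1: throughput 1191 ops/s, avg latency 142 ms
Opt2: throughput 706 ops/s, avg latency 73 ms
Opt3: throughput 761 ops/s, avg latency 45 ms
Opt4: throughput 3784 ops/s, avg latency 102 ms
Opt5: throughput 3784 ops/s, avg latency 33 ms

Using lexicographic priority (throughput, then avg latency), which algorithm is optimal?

Opt5

First maximize throughput: best is 3784, kept {Opt4, Opt5}.
Then minimize avg latency: best is 33, kept {Opt5}.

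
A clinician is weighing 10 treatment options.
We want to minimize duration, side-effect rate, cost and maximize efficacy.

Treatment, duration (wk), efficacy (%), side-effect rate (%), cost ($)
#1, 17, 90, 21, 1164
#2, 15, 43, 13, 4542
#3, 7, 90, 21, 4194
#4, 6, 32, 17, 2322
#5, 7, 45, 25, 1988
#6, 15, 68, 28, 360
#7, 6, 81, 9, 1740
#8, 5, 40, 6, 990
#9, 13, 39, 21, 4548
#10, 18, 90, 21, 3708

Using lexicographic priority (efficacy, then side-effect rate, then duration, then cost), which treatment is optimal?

#3

First maximize efficacy: best is 90, kept {#1, #3, #10}.
Then minimize side-effect rate: best is 21, kept {#1, #3, #10}.
Then minimize duration: best is 7, kept {#3}.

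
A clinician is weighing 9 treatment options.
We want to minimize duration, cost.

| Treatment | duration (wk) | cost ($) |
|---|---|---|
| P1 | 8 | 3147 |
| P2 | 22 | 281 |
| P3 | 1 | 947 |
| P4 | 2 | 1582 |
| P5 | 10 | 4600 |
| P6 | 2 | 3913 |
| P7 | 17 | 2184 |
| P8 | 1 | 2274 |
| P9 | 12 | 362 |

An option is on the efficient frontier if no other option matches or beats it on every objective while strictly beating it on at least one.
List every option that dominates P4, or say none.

P3: duration 1≤2, cost 947≤1582 — dominates P4.
Others (P1, P2, P5, P6, P7, P8, P9) are each worse than P4 on at least one objective.

P3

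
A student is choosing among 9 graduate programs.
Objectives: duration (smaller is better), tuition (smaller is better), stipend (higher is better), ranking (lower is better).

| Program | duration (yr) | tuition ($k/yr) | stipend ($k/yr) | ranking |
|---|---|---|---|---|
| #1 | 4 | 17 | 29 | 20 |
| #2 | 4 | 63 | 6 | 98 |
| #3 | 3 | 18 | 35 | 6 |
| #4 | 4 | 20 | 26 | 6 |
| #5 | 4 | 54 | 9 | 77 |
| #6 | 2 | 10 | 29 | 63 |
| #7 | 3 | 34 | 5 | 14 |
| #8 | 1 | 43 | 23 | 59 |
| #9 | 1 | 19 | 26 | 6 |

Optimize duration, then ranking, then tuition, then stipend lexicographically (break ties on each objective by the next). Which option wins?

#9

First minimize duration: best is 1, kept {#8, #9}.
Then minimize ranking: best is 6, kept {#9}.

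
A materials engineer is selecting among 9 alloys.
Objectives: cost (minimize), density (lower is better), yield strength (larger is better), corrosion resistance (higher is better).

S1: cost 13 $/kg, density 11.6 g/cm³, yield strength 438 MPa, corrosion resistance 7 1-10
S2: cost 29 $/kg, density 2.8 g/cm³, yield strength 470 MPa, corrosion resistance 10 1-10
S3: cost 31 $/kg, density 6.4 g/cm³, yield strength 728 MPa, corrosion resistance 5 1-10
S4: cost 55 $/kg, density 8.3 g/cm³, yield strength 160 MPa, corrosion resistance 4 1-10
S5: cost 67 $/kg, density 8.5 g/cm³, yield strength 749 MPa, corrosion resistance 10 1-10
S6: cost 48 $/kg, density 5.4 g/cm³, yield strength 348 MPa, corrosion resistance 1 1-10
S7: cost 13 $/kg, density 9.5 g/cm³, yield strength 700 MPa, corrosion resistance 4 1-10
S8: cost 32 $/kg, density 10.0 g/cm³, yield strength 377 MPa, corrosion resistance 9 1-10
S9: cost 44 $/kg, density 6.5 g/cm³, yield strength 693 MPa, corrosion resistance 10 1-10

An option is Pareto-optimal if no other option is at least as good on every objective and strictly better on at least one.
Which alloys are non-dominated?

S1, S2, S3, S5, S7, S9

S1: not dominated.
S2: not dominated (best density).
S3: not dominated.
S4: dominated by S2 (cost 29≤55, density 2.8≤8.3, yield strength 470≥160, corrosion resistance 10≥4).
S5: not dominated (best yield strength).
S6: dominated by S2 (cost 29≤48, density 2.8≤5.4, yield strength 470≥348, corrosion resistance 10≥1).
S7: not dominated.
S8: dominated by S2 (cost 29≤32, density 2.8≤10.0, yield strength 470≥377, corrosion resistance 10≥9).
S9: not dominated.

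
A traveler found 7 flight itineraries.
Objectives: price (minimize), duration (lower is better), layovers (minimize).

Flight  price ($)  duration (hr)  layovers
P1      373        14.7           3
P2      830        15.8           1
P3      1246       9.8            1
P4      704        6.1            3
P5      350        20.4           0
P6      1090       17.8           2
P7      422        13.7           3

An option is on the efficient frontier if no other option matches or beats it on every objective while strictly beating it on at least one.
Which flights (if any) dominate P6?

P2

P2: price 830≤1090, duration 15.8≤17.8, layovers 1≤2 — dominates P6.
Others (P1, P3, P4, P5, P7) are each worse than P6 on at least one objective.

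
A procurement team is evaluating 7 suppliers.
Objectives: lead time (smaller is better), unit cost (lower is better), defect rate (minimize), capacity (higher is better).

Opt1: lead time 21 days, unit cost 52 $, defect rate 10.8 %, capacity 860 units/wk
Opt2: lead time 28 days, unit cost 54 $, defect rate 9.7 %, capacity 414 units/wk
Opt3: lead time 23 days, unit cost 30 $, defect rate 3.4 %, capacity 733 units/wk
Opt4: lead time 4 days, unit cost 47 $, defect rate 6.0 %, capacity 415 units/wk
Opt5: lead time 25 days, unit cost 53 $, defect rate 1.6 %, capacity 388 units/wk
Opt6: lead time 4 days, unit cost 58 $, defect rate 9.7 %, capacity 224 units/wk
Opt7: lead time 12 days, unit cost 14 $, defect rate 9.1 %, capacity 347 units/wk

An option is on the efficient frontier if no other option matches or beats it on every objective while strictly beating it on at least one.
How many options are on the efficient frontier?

Opt1: not dominated (best capacity).
Opt2: dominated by Opt3 (lead time 23≤28, unit cost 30≤54, defect rate 3.4≤9.7, capacity 733≥414).
Opt3: not dominated.
Opt4: not dominated.
Opt5: not dominated (best defect rate).
Opt6: dominated by Opt4 (lead time 4≤4, unit cost 47≤58, defect rate 6.0≤9.7, capacity 415≥224).
Opt7: not dominated (best unit cost).
Pareto-optimal: Opt1, Opt3, Opt4, Opt5, Opt7 → 5.

5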